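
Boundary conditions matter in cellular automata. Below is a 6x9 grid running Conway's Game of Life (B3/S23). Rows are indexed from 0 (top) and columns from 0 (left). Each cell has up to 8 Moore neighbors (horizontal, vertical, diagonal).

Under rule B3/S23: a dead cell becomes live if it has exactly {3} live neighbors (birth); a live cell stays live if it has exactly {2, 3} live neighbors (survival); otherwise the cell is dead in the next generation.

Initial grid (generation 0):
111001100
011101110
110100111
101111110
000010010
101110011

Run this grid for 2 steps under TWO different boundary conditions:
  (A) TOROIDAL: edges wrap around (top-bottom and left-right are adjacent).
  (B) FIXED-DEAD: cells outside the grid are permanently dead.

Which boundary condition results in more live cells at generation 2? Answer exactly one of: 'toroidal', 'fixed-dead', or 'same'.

Answer: fixed-dead

Derivation:
Under TOROIDAL boundary, generation 2:
000100000
000000000
000000000
010000000
100100000
010000001
Population = 6

Under FIXED-DEAD boundary, generation 2:
000110000
000100011
010000000
010000000
000100000
000000000
Population = 8

Comparison: toroidal=6, fixed-dead=8 -> fixed-dead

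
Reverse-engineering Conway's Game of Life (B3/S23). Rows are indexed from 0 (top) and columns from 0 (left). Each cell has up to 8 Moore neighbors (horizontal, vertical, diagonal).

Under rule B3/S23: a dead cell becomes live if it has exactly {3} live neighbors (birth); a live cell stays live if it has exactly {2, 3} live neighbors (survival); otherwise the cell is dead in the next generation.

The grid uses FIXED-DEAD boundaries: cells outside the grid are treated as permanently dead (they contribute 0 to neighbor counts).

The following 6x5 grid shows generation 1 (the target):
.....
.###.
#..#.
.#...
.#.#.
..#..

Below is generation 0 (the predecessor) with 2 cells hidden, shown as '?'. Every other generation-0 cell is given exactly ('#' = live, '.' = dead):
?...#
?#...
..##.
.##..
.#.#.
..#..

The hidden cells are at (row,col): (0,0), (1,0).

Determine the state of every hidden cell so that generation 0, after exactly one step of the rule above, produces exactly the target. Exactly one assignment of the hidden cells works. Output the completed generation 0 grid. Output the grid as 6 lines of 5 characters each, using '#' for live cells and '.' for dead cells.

Answer: ....#
##...
..##.
.##..
.#.#.
..#..

Derivation:
Hidden generation-0 cells (in order): (0,0), (1,0).
A hidden cell only influences target cells in its own 3x3 neighborhood. Try each of the 2^2 = 4 assignments, step the completed generation 0 forward once under B3/S23, and compare with the target:
  (0,0)=. (1,0)=. -> step gives (1,1)='.' but target has '#' -> reject
  (0,0)=. (1,0)=# -> step reproduces the target at every cell -> ACCEPT
  (0,0)=# (1,0)=. -> step gives (2,0)='.' but target has '#' -> reject
  (0,0)=# (1,0)=# -> step gives (0,0)='#' but target has '.' -> reject
Unique solution: (0,0)=dead, (1,0)=live.
Check: live-neighbor counts of every cell in the completed generation 0:
22110
12332
35421
23542
23521
12221
Applying B3/S23 to generation 0 with these counts gives:
.....
.###.
#..#.
.#...
.#.#.
..#..
which matches the target exactly.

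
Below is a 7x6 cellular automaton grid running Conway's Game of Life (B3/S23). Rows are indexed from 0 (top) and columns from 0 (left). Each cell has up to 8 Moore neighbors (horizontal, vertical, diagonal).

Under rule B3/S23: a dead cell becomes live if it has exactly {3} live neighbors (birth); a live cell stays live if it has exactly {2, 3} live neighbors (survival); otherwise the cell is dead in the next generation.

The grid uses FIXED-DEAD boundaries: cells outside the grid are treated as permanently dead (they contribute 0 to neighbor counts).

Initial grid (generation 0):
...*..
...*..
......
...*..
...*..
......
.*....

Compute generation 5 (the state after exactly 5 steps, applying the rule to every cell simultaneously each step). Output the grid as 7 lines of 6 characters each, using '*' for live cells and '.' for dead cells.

Simulating step by step:
Generation 0 (given above): 5 live cells
Generation 1: 0 live cells
......
......
......
......
......
......
......
Generation 2: 0 live cells
......
......
......
......
......
......
......
Generation 3: 0 live cells
......
......
......
......
......
......
......
Generation 4: 0 live cells
......
......
......
......
......
......
......
Generation 5: 0 live cells
(generation 5 grid is the final answer)

Answer: ......
......
......
......
......
......
......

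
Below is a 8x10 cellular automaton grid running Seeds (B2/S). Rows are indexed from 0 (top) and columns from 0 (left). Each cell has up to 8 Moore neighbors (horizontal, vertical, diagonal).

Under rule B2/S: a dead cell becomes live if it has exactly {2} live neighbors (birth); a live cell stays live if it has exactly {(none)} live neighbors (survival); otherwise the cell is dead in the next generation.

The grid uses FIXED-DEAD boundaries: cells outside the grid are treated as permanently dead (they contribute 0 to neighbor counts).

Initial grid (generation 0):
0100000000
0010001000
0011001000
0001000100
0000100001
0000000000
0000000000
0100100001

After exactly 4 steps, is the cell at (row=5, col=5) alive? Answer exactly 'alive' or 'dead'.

Answer: alive

Derivation:
Simulating step by step:
Generation 0 (given above): 13 live cells
Generation 1: 11 live cells
0010000000
0000010100
0100110000
0000011010
0001000010
0000000000
0000000000
0000000000
Generation 2: 12 live cells
0000001000
0111000000
0000000010
0011000001
0000111001
0000000000
0000000000
0000000000
Generation 3: 11 live cells
0101000000
0000000100
0000100001
0000001100
0010000010
0000101000
0000000000
0000000000
Generation 4: 14 live cells
0010000000
0011100010
0000010000
0001010001
0001000000
0001010100
0000010000
0000000000

Cell (5,5) at generation 4: 1 -> alive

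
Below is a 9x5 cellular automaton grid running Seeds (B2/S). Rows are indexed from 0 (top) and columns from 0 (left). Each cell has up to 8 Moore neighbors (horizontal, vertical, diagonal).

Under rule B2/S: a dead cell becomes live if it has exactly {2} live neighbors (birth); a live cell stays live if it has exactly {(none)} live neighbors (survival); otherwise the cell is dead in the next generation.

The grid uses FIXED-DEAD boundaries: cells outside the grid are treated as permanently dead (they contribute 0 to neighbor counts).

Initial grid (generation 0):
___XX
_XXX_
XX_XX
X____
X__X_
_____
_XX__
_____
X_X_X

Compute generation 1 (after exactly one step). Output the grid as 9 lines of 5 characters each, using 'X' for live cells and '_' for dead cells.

Answer: _X___
_____
_____
_____
_X___
X__X_
_____
X____
_X_X_

Derivation:
Simulating step by step:
Generation 0 (given above): 17 live cells
Generation 1: 7 live cells
(generation 1 grid is the final answer)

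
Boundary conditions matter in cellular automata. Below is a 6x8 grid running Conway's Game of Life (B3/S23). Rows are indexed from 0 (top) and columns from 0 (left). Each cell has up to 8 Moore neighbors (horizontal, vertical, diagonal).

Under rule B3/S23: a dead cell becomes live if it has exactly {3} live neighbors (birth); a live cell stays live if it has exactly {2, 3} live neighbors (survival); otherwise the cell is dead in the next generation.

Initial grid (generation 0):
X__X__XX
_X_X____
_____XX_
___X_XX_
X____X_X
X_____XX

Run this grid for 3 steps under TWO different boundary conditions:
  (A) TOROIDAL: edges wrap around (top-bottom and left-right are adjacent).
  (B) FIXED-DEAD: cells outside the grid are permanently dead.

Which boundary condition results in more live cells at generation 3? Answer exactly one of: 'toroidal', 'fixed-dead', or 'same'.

Under TOROIDAL boundary, generation 3:
X_____X_
X______X
__X___XX
______X_
_X_____X
X_X___X_
Population = 13

Under FIXED-DEAD boundary, generation 3:
__XXX___
__X__XX_
__X_____
___X___X
____XX_X
_____X_X
Population = 14

Comparison: toroidal=13, fixed-dead=14 -> fixed-dead

Answer: fixed-dead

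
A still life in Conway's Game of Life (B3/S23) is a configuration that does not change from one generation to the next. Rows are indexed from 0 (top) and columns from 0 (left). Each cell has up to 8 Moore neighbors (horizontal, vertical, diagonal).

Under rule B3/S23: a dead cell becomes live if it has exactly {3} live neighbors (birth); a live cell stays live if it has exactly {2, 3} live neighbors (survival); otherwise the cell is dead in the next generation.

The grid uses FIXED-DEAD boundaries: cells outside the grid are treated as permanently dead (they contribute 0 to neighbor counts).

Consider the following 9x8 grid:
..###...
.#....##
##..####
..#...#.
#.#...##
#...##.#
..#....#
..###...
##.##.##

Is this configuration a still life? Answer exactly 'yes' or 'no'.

Answer: no

Derivation:
Compute generation 1 and compare to generation 0 (given above):
Generation 1:
..##....
##.....#
###.....
#.##....
...#...#
...#.#.#
.##..##.
....####
.#..##..
Cell (0,4) differs: gen0=1 vs gen1=0 -> NOT a still life.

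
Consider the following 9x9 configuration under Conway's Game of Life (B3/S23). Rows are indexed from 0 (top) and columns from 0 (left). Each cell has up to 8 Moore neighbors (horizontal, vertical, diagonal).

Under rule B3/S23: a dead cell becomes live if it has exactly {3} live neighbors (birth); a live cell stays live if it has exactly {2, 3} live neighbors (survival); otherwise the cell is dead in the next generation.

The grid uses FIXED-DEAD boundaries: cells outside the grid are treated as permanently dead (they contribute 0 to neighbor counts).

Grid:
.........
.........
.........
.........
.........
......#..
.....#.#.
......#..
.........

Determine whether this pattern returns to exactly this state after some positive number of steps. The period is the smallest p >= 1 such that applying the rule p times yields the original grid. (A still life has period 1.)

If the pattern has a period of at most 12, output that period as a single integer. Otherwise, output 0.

Answer: 1

Derivation:
Simulating and comparing each generation to the original:
Gen 0 (original, given above): 4 live cells
Gen 1: 4 live cells, MATCHES original -> period = 1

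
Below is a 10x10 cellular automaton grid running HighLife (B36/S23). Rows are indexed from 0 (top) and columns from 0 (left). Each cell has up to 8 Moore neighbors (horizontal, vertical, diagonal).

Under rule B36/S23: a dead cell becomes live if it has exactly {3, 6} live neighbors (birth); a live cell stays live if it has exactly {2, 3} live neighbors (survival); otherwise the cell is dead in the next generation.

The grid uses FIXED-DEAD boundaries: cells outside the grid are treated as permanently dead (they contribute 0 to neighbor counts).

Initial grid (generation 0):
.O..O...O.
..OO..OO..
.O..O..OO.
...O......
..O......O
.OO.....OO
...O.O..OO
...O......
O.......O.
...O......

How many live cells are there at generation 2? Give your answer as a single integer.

Answer: 22

Derivation:
Simulating step by step:
Generation 0 (given above): 26 live cells
Generation 1: 31 live cells
..OO...O..
.OOOOOO...
....O.OOO.
..OO....O.
.OOO....OO
.OOO......
...OO...OO
....O...OO
..........
..........
Generation 2: 22 live cells
.O...OO...
.O......O.
.O.O..O.O.
.O..O.....
....O...OO
.O........
....O...OO
...OO...OO
..........
..........
Population at generation 2: 22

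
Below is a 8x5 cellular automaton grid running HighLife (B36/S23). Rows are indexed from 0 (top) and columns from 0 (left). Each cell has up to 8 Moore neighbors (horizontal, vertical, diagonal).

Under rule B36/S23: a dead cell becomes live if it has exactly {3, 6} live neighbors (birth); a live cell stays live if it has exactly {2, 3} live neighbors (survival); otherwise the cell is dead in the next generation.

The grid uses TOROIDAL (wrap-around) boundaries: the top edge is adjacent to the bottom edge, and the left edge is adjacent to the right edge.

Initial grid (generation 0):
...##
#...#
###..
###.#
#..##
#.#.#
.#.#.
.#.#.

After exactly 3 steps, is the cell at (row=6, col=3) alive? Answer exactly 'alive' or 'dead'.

Simulating step by step:
Generation 0 (given above): 21 live cells
Generation 1: 10 live cells
..##.
..#..
..#..
.....
.#...
..#..
.#.#.
#..#.
Generation 2: 13 live cells
.####
.##..
.....
.....
.....
.##..
.#.##
.#.#.
Generation 3: 12 live cells
....#
##...
.....
.....
.....
####.
.####
.#...

Cell (6,3) at generation 3: 1 -> alive

Answer: alive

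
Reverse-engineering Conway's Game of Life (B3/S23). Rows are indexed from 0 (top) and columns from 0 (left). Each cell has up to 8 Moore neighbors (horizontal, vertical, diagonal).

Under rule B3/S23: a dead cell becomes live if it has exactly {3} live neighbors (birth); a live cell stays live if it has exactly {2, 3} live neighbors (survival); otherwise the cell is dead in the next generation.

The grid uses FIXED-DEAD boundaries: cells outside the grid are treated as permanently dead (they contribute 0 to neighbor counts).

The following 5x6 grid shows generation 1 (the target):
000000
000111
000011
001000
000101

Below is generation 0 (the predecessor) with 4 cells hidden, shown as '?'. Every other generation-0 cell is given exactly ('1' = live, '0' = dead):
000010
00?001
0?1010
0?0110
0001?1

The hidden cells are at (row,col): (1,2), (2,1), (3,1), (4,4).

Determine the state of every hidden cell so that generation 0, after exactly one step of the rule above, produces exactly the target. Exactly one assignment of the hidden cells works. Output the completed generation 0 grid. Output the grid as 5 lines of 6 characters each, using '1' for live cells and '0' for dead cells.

Hidden generation-0 cells (in order): (1,2), (2,1), (3,1), (4,4).
A hidden cell only influences target cells in its own 3x3 neighborhood. Try each of the 2^4 = 16 assignments, step the completed generation 0 forward once under B3/S23, and compare with the target:
  (1,2)=0 (2,1)=0 (3,1)=0 (4,4)=0 -> step gives (3,5)='1' but target has '0' -> reject
  (1,2)=0 (2,1)=0 (3,1)=0 (4,4)=1 -> step reproduces the target at every cell -> ACCEPT
  (1,2)=0 (2,1)=0 (3,1)=1 (4,4)=0 -> step gives (2,2)='1' but target has '0' -> reject
  (1,2)=0 (2,1)=0 (3,1)=1 (4,4)=1 -> step gives (2,2)='1' but target has '0' -> reject
  (1,2)=0 (2,1)=1 (3,1)=0 (4,4)=0 -> step gives (2,2)='1' but target has '0' -> reject
  (1,2)=0 (2,1)=1 (3,1)=0 (4,4)=1 -> step gives (2,2)='1' but target has '0' -> reject
  (1,2)=0 (2,1)=1 (3,1)=1 (4,4)=0 -> step gives (2,1)='1' but target has '0' -> reject
  (1,2)=0 (2,1)=1 (3,1)=1 (4,4)=1 -> step gives (2,1)='1' but target has '0' -> reject
  (1,2)=1 (2,1)=0 (3,1)=0 (4,4)=0 -> step gives (1,3)='0' but target has '1' -> reject
  (1,2)=1 (2,1)=0 (3,1)=0 (4,4)=1 -> step gives (1,3)='0' but target has '1' -> reject
  (1,2)=1 (2,1)=0 (3,1)=1 (4,4)=0 -> step gives (1,3)='0' but target has '1' -> reject
  (1,2)=1 (2,1)=0 (3,1)=1 (4,4)=1 -> step gives (1,3)='0' but target has '1' -> reject
  (1,2)=1 (2,1)=1 (3,1)=0 (4,4)=0 -> step gives (1,1)='1' but target has '0' -> reject
  (1,2)=1 (2,1)=1 (3,1)=0 (4,4)=1 -> step gives (1,1)='1' but target has '0' -> reject
  (1,2)=1 (2,1)=1 (3,1)=1 (4,4)=0 -> step gives (1,1)='1' but target has '0' -> reject
  (1,2)=1 (2,1)=1 (3,1)=1 (4,4)=1 -> step gives (1,1)='1' but target has '0' -> reject
Unique solution: (1,2)=dead, (2,1)=dead, (3,1)=dead, (4,4)=live.
Check: live-neighbor counts of every cell in the completed generation 0:
000112
011332
011433
013554
002342
Applying B3/S23 to generation 0 with these counts gives:
000000
000111
000011
001000
000101
which matches the target exactly.

Answer: 000010
000001
001010
000110
000111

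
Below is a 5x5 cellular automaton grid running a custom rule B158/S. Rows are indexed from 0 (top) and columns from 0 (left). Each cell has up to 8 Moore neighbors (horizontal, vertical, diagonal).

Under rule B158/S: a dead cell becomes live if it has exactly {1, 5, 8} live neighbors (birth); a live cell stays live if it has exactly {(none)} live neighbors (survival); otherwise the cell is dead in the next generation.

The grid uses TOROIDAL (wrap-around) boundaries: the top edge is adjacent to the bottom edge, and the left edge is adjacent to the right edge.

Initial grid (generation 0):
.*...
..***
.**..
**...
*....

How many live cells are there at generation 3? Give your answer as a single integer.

Simulating step by step:
Generation 0 (given above): 9 live cells
Generation 1: 1 live cells
.....
.....
.....
...*.
.....
Generation 2: 8 live cells
.....
.....
..***
..*.*
..***
Generation 3: 5 live cells
**...
**...
.....
...*.
.....
Population at generation 3: 5

Answer: 5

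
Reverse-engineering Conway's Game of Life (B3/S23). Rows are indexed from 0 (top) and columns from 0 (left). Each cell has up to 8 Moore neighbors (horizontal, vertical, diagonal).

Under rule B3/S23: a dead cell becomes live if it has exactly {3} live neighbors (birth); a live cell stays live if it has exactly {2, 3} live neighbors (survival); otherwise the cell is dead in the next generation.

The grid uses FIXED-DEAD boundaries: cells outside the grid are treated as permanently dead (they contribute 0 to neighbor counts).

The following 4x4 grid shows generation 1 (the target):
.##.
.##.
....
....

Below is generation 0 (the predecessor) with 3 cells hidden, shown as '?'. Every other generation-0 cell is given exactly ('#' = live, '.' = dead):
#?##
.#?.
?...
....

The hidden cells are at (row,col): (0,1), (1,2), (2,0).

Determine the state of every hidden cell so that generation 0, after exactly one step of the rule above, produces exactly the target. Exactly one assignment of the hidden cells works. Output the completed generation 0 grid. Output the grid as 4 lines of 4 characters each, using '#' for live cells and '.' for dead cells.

Answer: #.##
.#..
....
....

Derivation:
Hidden generation-0 cells (in order): (0,1), (1,2), (2,0).
A hidden cell only influences target cells in its own 3x3 neighborhood. Try each of the 2^3 = 8 assignments, step the completed generation 0 forward once under B3/S23, and compare with the target:
  (0,1)=. (1,2)=. (2,0)=. -> step reproduces the target at every cell -> ACCEPT
  (0,1)=. (1,2)=. (2,0)=# -> step gives (1,0)='#' but target has '.' -> reject
  (0,1)=. (1,2)=# (2,0)=. -> step gives (0,1)='.' but target has '#' -> reject
  (0,1)=. (1,2)=# (2,0)=# -> step gives (0,1)='.' but target has '#' -> reject
  (0,1)=# (1,2)=. (2,0)=. -> step gives (0,0)='#' but target has '.' -> reject
  (0,1)=# (1,2)=. (2,0)=# -> step gives (0,0)='#' but target has '.' -> reject
  (0,1)=# (1,2)=# (2,0)=. -> step gives (0,0)='#' but target has '.' -> reject
  (0,1)=# (1,2)=# (2,0)=# -> step gives (0,0)='#' but target has '.' -> reject
Unique solution: (0,1)=dead, (1,2)=dead, (2,0)=dead.
Check: live-neighbor counts of every cell in the completed generation 0:
1321
2232
1110
0000
Applying B3/S23 to generation 0 with these counts gives:
.##.
.##.
....
....
which matches the target exactly.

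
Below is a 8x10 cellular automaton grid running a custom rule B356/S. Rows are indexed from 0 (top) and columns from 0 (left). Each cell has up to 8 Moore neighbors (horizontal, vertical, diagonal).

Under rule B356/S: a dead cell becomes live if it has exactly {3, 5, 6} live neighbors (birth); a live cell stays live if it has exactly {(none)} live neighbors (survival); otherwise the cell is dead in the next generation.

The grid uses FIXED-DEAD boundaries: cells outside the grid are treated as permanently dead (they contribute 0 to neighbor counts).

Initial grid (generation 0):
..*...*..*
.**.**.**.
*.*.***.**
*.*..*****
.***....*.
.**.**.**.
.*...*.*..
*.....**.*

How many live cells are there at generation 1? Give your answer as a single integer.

Answer: 21

Derivation:
Simulating step by step:
Generation 0 (given above): 40 live cells
Generation 1: 21 live cells
.*.*.*.**.
...*..*...
.*.*......
.*.*......
*.....**..
*.........
*.*.*.*.*.
........*.
Population at generation 1: 21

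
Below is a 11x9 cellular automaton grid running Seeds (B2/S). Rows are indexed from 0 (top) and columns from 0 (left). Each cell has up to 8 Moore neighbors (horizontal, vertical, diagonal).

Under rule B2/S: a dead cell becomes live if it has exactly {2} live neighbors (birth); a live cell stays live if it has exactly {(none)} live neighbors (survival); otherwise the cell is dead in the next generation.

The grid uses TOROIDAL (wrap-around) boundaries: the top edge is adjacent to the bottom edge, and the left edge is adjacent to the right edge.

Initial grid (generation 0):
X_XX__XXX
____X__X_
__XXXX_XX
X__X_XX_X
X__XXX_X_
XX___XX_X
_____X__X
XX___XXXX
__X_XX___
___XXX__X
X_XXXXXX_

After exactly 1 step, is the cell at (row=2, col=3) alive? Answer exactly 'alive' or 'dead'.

Answer: dead

Derivation:
Simulating step by step:
Generation 0 (given above): 51 live cells
Generation 1: 7 live cells
_________
_________
_X_______
_________
_________
__XX_____
__X______
__XX_____
_________
X________
_________

Cell (2,3) at generation 1: 0 -> dead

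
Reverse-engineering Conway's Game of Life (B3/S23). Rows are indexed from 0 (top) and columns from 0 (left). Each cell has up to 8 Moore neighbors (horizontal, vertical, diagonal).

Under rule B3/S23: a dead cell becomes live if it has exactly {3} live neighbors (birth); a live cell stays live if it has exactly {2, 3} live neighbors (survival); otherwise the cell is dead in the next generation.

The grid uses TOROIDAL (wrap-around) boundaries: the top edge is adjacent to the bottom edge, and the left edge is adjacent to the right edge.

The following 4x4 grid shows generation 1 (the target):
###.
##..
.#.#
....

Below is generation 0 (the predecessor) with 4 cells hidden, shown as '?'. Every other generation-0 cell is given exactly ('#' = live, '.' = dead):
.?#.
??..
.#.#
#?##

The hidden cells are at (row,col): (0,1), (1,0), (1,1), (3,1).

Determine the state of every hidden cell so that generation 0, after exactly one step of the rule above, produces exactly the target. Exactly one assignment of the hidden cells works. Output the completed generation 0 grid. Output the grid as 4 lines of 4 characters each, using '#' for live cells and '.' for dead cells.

Hidden generation-0 cells (in order): (0,1), (1,0), (1,1), (3,1).
A hidden cell only influences target cells in its own 3x3 neighborhood. Try each of the 2^4 = 16 assignments, step the completed generation 0 forward once under B3/S23, and compare with the target:
  (0,1)=. (1,0)=. (1,1)=. (3,1)=. -> step gives (0,0)='.' but target has '#' -> reject
  (0,1)=. (1,0)=. (1,1)=. (3,1)=# -> step gives (0,1)='.' but target has '#' -> reject
  (0,1)=. (1,0)=. (1,1)=# (3,1)=. -> step gives (0,1)='.' but target has '#' -> reject
  (0,1)=. (1,0)=. (1,1)=# (3,1)=# -> step gives (0,0)='.' but target has '#' -> reject
  (0,1)=. (1,0)=# (1,1)=. (3,1)=. -> step gives (0,1)='.' but target has '#' -> reject
  (0,1)=. (1,0)=# (1,1)=. (3,1)=# -> step gives (0,0)='.' but target has '#' -> reject
  (0,1)=. (1,0)=# (1,1)=# (3,1)=. -> step gives (0,0)='.' but target has '#' -> reject
  (0,1)=. (1,0)=# (1,1)=# (3,1)=# -> step gives (0,0)='.' but target has '#' -> reject
  (0,1)=# (1,0)=. (1,1)=. (3,1)=. -> step reproduces the target at every cell -> ACCEPT
  (0,1)=# (1,0)=. (1,1)=. (3,1)=# -> step gives (0,0)='.' but target has '#' -> reject
  (0,1)=# (1,0)=. (1,1)=# (3,1)=. -> step gives (0,0)='.' but target has '#' -> reject
  (0,1)=# (1,0)=. (1,1)=# (3,1)=# -> step gives (0,0)='.' but target has '#' -> reject
  (0,1)=# (1,0)=# (1,1)=. (3,1)=. -> step gives (0,0)='.' but target has '#' -> reject
  (0,1)=# (1,0)=# (1,1)=. (3,1)=# -> step gives (0,0)='.' but target has '#' -> reject
  (0,1)=# (1,0)=# (1,1)=# (3,1)=. -> step gives (0,0)='.' but target has '#' -> reject
  (0,1)=# (1,0)=# (1,1)=# (3,1)=# -> step gives (0,0)='.' but target has '#' -> reject
Unique solution: (0,1)=live, (1,0)=dead, (1,1)=dead, (3,1)=dead.
Check: live-neighbor counts of every cell in the completed generation 0:
3334
3342
4243
4554
Applying B3/S23 to generation 0 with these counts gives:
###.
##..
.#.#
....
which matches the target exactly.

Answer: .##.
....
.#.#
#.##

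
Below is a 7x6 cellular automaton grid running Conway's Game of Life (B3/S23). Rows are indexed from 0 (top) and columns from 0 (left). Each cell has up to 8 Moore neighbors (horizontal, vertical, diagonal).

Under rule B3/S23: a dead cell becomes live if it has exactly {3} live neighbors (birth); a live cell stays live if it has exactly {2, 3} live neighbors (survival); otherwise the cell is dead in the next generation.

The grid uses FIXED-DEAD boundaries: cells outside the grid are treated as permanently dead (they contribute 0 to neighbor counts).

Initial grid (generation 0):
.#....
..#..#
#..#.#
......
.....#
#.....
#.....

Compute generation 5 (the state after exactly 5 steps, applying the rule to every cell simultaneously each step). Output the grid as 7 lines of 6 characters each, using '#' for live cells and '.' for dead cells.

Answer: ......
......
......
......
......
......
......

Derivation:
Simulating step by step:
Generation 0 (given above): 9 live cells
Generation 1: 5 live cells
......
.##.#.
....#.
....#.
......
......
......
Generation 2: 3 live cells
......
...#..
....##
......
......
......
......
Generation 3: 2 live cells
......
....#.
....#.
......
......
......
......
Generation 4: 0 live cells
......
......
......
......
......
......
......
Generation 5: 0 live cells
(generation 5 grid is the final answer)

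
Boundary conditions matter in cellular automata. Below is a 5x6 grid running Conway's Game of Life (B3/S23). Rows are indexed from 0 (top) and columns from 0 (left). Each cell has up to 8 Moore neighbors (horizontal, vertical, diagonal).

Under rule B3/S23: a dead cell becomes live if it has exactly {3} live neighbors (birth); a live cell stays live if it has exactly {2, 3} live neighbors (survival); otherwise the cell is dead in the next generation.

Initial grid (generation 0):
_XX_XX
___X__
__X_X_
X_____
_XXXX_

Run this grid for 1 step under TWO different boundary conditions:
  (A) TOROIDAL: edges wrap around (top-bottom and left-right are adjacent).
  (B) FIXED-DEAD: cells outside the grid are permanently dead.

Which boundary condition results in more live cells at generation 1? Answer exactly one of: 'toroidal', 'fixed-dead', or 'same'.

Answer: fixed-dead

Derivation:
Under TOROIDAL boundary, generation 1:
XX___X
_X___X
___X__
____XX
____X_
Population = 9

Under FIXED-DEAD boundary, generation 1:
__XXX_
_X___X
___X__
____X_
_XXX__
Population = 10

Comparison: toroidal=9, fixed-dead=10 -> fixed-dead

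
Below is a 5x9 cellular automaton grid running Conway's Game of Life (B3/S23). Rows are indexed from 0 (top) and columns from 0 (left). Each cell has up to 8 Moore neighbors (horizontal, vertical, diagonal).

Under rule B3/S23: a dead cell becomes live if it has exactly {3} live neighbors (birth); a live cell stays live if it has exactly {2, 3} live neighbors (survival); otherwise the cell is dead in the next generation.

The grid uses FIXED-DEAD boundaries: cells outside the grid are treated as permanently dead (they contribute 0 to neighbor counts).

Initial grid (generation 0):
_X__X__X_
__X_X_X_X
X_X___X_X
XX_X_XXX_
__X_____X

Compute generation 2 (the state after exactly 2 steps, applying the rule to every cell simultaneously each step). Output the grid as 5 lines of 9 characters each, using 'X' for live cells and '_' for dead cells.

Answer: ______XX_
_XX_XXX_X
__X_X_X_X
X__XXXX_X
_XX__XXX_

Derivation:
Simulating step by step:
Generation 0 (given above): 19 live cells
Generation 1: 19 live cells
___X_X_X_
__X___X_X
X_X_X___X
X__X_XX_X
_XX___XX_
Generation 2: 23 live cells
(generation 2 grid is the final answer)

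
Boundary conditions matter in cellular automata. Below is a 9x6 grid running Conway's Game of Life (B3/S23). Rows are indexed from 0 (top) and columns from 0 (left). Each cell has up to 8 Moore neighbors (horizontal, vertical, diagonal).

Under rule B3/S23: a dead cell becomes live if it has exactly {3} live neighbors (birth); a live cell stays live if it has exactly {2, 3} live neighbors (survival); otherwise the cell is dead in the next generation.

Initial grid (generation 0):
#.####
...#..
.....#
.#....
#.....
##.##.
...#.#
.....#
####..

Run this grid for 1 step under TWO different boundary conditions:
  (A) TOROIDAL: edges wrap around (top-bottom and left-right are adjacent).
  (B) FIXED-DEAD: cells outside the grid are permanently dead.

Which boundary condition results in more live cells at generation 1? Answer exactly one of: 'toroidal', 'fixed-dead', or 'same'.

Under TOROIDAL boundary, generation 1:
#....#
#.##..
......
#.....
#.#..#
#####.
..##.#
.#.#.#
......
Population = 20

Under FIXED-DEAD boundary, generation 1:
..###.
..##.#
......
......
#.#...
#####.
..##.#
.#.#..
.##...
Population = 20

Comparison: toroidal=20, fixed-dead=20 -> same

Answer: same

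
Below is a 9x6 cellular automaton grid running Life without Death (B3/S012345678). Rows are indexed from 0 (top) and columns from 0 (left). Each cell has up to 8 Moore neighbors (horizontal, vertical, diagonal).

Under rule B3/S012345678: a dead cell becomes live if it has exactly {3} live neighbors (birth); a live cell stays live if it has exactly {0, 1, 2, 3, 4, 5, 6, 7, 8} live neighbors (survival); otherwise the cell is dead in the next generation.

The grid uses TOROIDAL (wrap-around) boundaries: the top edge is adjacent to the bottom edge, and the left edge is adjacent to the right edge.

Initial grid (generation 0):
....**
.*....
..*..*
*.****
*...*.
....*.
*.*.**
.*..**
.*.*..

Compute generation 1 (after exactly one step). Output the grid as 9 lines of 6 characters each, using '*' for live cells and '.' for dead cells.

Answer: *.*.**
**..**
..*..*
*.****
**..*.
**..*.
***.**
.*..**
.***..

Derivation:
Simulating step by step:
Generation 0 (given above): 22 live cells
Generation 1: 32 live cells
(generation 1 grid is the final answer)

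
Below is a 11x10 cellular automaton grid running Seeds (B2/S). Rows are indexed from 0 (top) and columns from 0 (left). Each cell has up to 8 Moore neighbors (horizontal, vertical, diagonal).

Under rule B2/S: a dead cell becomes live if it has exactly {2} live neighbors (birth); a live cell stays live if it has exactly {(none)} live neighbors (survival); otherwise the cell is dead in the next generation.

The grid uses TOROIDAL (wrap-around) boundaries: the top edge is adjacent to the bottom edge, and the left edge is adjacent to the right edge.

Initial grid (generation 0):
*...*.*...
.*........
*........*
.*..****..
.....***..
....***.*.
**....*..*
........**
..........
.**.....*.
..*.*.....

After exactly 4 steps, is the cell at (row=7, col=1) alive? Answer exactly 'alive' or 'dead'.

Simulating step by step:
Generation 0 (given above): 29 live cells
Generation 1: 19 live cells
..*.......
.....*....
..*.*..**.
.........*
...*......
.*........
....*.....
.*.....*..
***....*..
..........
*......*.*
Generation 2: 36 live cells
**....*.**
.**.*.***.
...*.**..*
..*.*..*..
*.*.......
..***.....
***.......
...*..*.*.
......*.*.
..*...**..
.*......*.
Generation 3: 19 live cells
...*......
..........
*.........
*.......**
.....*....
.........*
.....*.*.*
*....*....
..**.....*
.*...*...*
.....*....
Generation 4: 20 live cells
....*.....
..........
.*......*.
.*........
..........
*...**....
....*.....
.***......
.....**.*.
...*..*.*.
*.*...*...

Cell (7,1) at generation 4: 1 -> alive

Answer: alive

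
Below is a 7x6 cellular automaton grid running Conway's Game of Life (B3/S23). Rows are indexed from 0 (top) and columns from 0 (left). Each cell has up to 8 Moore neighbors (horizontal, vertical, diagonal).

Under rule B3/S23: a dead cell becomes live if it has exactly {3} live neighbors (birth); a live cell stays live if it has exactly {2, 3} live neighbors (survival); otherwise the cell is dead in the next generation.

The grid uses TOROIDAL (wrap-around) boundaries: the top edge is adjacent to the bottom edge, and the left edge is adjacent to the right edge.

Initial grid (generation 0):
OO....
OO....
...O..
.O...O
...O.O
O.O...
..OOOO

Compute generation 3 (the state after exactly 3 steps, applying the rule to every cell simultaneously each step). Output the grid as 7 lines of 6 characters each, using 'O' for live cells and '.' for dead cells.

Answer: OO....
......
O....O
O...OO
O....O
O....O
O....O

Derivation:
Simulating step by step:
Generation 0 (given above): 15 live cells
Generation 1: 20 live cells
...OO.
OOO...
.OO...
O.O...
.OO.OO
OOO...
..OOOO
Generation 2: 8 live cells
O.....
O.....
...O..
O....O
.....O
......
O....O
Generation 3: 13 live cells
(generation 3 grid is the final answer)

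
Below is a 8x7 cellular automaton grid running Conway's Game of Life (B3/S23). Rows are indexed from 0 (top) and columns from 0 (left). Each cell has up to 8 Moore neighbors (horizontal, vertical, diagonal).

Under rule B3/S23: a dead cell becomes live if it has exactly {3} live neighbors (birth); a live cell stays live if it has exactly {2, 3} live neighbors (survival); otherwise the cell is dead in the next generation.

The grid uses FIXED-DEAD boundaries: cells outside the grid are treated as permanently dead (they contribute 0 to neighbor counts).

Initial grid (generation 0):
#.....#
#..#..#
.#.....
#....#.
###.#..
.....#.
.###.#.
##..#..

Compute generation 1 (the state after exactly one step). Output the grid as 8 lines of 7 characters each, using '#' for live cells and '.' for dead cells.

Simulating step by step:
Generation 0 (given above): 20 live cells
Generation 1: 21 live cells
(generation 1 grid is the final answer)

Answer: .......
##.....
##.....
#.#....
##..##.
#....#.
####.#.
##.##..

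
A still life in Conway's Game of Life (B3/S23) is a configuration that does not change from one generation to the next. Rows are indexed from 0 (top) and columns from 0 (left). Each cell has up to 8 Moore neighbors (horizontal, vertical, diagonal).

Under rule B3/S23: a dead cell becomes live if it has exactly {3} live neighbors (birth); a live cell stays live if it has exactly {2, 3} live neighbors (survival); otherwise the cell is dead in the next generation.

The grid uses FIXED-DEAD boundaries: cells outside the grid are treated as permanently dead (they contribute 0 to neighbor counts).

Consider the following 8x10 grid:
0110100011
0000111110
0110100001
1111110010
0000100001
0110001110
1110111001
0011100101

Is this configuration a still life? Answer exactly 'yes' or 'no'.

Answer: no

Derivation:
Compute generation 1 and compare to generation 0 (given above):
Generation 1:
0001101011
0000101100
1000000001
1000010011
1000101001
1010101111
1000100001
0010101010
Cell (0,1) differs: gen0=1 vs gen1=0 -> NOT a still life.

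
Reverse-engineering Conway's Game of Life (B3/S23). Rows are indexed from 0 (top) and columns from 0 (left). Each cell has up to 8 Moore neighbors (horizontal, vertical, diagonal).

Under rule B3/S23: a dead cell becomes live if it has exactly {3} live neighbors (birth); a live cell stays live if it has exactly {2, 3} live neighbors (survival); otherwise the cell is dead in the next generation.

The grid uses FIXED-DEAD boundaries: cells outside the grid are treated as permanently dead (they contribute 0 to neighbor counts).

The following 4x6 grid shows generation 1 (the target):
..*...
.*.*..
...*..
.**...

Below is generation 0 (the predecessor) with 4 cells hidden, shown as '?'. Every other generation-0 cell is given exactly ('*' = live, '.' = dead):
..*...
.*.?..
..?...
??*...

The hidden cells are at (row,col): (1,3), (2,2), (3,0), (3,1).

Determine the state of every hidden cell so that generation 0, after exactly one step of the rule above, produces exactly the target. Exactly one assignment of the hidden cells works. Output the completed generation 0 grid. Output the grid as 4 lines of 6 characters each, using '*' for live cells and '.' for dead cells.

Answer: ..*...
.*.*..
..*...
.**...

Derivation:
Hidden generation-0 cells (in order): (1,3), (2,2), (3,0), (3,1).
A hidden cell only influences target cells in its own 3x3 neighborhood. Try each of the 2^4 = 16 assignments, step the completed generation 0 forward once under B3/S23, and compare with the target:
  (1,3)=. (2,2)=. (3,0)=. (3,1)=. -> step gives (0,2)='.' but target has '*' -> reject
  (1,3)=. (2,2)=. (3,0)=. (3,1)=* -> step gives (0,2)='.' but target has '*' -> reject
  (1,3)=. (2,2)=. (3,0)=* (3,1)=. -> step gives (0,2)='.' but target has '*' -> reject
  (1,3)=. (2,2)=. (3,0)=* (3,1)=* -> step gives (0,2)='.' but target has '*' -> reject
  (1,3)=. (2,2)=* (3,0)=. (3,1)=. -> step gives (0,2)='.' but target has '*' -> reject
  (1,3)=. (2,2)=* (3,0)=. (3,1)=* -> step gives (0,2)='.' but target has '*' -> reject
  (1,3)=. (2,2)=* (3,0)=* (3,1)=. -> step gives (0,2)='.' but target has '*' -> reject
  (1,3)=. (2,2)=* (3,0)=* (3,1)=* -> step gives (0,2)='.' but target has '*' -> reject
  (1,3)=* (2,2)=. (3,0)=. (3,1)=. -> step gives (1,1)='.' but target has '*' -> reject
  (1,3)=* (2,2)=. (3,0)=. (3,1)=* -> step gives (1,1)='.' but target has '*' -> reject
  (1,3)=* (2,2)=. (3,0)=* (3,1)=. -> step gives (1,1)='.' but target has '*' -> reject
  (1,3)=* (2,2)=. (3,0)=* (3,1)=* -> step gives (1,1)='.' but target has '*' -> reject
  (1,3)=* (2,2)=* (3,0)=. (3,1)=. -> step gives (2,1)='*' but target has '.' -> reject
  (1,3)=* (2,2)=* (3,0)=. (3,1)=* -> step reproduces the target at every cell -> ACCEPT
  (1,3)=* (2,2)=* (3,0)=* (3,1)=. -> step gives (2,2)='*' but target has '.' -> reject
  (1,3)=* (2,2)=* (3,0)=* (3,1)=* -> step gives (2,0)='*' but target has '.' -> reject
Unique solution: (1,3)=live, (2,2)=live, (3,0)=dead, (3,1)=live.
Check: live-neighbor counts of every cell in the completed generation 0:
122210
124210
244310
122200
Applying B3/S23 to generation 0 with these counts gives:
..*...
.*.*..
...*..
.**...
which matches the target exactly.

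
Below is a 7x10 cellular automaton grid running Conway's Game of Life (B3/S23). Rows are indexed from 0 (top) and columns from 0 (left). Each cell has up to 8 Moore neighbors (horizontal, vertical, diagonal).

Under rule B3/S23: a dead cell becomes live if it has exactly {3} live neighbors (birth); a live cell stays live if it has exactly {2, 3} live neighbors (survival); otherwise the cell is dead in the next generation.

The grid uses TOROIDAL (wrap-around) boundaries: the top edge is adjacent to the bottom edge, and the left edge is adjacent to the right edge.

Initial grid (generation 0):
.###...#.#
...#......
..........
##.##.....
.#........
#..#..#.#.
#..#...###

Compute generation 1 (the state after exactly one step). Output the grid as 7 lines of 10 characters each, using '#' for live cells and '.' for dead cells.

Simulating step by step:
Generation 0 (given above): 20 live cells
Generation 1: 23 live cells
(generation 1 grid is the final answer)

Answer: .#.##..#.#
...#......
..###.....
###.......
.#.##....#
###.....#.
...##.#...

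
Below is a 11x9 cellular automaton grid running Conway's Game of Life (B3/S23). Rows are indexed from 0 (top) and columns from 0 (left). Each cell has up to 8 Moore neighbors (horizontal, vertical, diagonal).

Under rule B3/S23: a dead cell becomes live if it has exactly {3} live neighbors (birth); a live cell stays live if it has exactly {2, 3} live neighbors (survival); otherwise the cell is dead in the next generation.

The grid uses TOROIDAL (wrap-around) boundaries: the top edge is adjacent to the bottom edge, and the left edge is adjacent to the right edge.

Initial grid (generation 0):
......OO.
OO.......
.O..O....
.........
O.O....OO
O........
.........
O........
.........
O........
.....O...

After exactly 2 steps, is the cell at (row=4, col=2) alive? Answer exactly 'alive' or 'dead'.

Answer: alive

Derivation:
Simulating step by step:
Generation 0 (given above): 14 live cells
Generation 1: 14 live cells
......O..
OO.......
OO.......
OO......O
OO......O
OO.......
.........
.........
.........
.........
......O..
Generation 2: 7 live cells
.........
OO.......
..O......
..O......
..O......
.O......O
.........
.........
.........
.........
.........

Cell (4,2) at generation 2: 1 -> alive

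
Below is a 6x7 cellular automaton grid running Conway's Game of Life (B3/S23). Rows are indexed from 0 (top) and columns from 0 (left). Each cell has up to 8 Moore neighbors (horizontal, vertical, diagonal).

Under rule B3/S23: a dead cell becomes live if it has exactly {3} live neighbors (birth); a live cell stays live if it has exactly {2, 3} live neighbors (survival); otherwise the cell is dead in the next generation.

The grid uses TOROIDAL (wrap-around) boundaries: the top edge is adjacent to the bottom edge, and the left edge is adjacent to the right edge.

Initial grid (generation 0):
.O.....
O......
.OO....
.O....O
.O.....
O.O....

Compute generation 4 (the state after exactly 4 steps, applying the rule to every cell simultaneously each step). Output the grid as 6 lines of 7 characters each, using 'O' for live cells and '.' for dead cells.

Answer: O...O.O
..OO...
.......
.O...O.
.......
..OO...

Derivation:
Simulating step by step:
Generation 0 (given above): 9 live cells
Generation 1: 11 live cells
OO.....
O.O....
.OO....
.O.....
.OO....
O.O....
Generation 2: 12 live cells
O.O...O
O.O....
O.O....
O......
O.O....
O.O....
Generation 3: 16 live cells
O.OO..O
O.OO...
O.....O
O.....O
O.....O
O.OO...
Generation 4: 9 live cells
(generation 4 grid is the final answer)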